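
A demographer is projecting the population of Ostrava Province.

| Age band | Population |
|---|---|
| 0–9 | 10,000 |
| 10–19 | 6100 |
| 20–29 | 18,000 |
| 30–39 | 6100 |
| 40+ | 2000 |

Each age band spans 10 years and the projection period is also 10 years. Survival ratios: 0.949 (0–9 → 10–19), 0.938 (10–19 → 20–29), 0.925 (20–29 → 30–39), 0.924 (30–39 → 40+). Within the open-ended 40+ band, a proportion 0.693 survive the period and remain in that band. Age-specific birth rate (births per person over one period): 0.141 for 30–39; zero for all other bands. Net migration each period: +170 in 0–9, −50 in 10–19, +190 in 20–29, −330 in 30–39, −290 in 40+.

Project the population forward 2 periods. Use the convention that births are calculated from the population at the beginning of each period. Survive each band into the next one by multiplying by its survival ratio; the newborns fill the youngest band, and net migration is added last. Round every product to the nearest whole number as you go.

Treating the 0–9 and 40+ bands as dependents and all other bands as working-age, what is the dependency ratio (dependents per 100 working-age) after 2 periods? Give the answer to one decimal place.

(Groups numbered youngest = 1 to oldest = 5.)
— Period 1 —
Births: 6100 × 0.141 = 860
Group 2: 10000 × 0.949 = 9490
Group 3: 6100 × 0.938 = 5722
Group 4: 18000 × 0.925 = 16650
Group 5: 6100 × 0.924 + 2000 × 0.693 = 5636 + 1386 = 7022
Net migration: Group 1 + 170 → 1030; Group 2 − 50 → 9440; Group 3 + 190 → 5912; Group 4 − 330 → 16320; Group 5 − 290 → 6732
→ [1030, 9440, 5912, 16320, 6732]
— Period 2 —
Births: 16320 × 0.141 = 2301
Group 2: 1030 × 0.949 = 977
Group 3: 9440 × 0.938 = 8855
Group 4: 5912 × 0.925 = 5469
Group 5: 16320 × 0.924 + 6732 × 0.693 = 15080 + 4665 = 19745
Net migration: Group 1 + 170 → 2471; Group 2 − 50 → 927; Group 3 + 190 → 9045; Group 4 − 330 → 5139; Group 5 − 290 → 19455
→ [2471, 927, 9045, 5139, 19455]
Dependents (band 0–9 + band 40+) = 2471 + 19455 = 21926; working-age = 15111; ratio = 21926/15111 × 100 = 145.1

145.1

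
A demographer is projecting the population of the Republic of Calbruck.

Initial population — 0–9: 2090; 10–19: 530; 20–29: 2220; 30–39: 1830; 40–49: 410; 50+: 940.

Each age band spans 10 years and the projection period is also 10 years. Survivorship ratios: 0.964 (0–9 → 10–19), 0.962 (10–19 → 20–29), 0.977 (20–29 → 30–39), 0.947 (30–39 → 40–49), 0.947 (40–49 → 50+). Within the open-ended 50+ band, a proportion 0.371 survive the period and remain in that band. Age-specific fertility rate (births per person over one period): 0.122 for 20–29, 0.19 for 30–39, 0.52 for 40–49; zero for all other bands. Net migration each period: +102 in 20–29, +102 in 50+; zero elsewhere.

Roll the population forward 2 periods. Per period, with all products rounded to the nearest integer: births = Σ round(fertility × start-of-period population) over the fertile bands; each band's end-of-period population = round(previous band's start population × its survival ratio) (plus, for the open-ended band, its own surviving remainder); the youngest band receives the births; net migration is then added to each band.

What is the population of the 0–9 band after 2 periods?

1388

[period 1]
Births: 2220 × 0.122 = 271 ; 1830 × 0.19 = 348 ; 410 × 0.52 = 213 → 832
10–19: 2090 × 0.964 = 2015
20–29: 530 × 0.962 = 510
30–39: 2220 × 0.977 = 2169
40–49: 1830 × 0.947 = 1733
50+: 410 × 0.947 + 940 × 0.371 = 388 + 349 = 737
Net migration: 20–29 + 102 → 612; 50+ + 102 → 839
→ [832, 2015, 612, 2169, 1733, 839]
[period 2]
Births: 612 × 0.122 = 75 ; 2169 × 0.19 = 412 ; 1733 × 0.52 = 901 → 1388
10–19: 832 × 0.964 = 802
20–29: 2015 × 0.962 = 1938
30–39: 612 × 0.977 = 598
40–49: 2169 × 0.947 = 2054
50+: 1733 × 0.947 + 839 × 0.371 = 1641 + 311 = 1952
Net migration: 20–29 + 102 → 2040; 50+ + 102 → 2054
→ [1388, 802, 2040, 598, 2054, 2054]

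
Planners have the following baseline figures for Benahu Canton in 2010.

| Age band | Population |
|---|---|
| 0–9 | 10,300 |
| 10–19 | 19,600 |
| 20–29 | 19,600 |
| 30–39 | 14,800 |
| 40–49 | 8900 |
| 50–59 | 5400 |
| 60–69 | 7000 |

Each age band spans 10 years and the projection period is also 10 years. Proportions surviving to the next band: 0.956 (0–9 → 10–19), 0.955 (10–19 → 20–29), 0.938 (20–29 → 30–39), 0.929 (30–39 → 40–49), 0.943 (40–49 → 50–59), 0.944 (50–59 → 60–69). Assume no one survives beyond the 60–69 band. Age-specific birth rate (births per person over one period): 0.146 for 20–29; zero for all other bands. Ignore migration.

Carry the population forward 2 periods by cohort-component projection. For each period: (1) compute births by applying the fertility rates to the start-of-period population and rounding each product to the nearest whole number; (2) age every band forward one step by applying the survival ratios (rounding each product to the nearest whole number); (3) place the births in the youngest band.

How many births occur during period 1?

2862

Period 1:
Births: 19600 × 0.146 = 2862
10–19: 10300 × 0.956 = 9847
20–29: 19600 × 0.955 = 18718
30–39: 19600 × 0.938 = 18385
40–49: 14800 × 0.929 = 13749
50–59: 8900 × 0.943 = 8393
60–69: 5400 × 0.944 = 5098
Population now: 0–9=2862, 10–19=9847, 20–29=18718, 30–39=18385, 40–49=13749, 50–59=8393, 60–69=5098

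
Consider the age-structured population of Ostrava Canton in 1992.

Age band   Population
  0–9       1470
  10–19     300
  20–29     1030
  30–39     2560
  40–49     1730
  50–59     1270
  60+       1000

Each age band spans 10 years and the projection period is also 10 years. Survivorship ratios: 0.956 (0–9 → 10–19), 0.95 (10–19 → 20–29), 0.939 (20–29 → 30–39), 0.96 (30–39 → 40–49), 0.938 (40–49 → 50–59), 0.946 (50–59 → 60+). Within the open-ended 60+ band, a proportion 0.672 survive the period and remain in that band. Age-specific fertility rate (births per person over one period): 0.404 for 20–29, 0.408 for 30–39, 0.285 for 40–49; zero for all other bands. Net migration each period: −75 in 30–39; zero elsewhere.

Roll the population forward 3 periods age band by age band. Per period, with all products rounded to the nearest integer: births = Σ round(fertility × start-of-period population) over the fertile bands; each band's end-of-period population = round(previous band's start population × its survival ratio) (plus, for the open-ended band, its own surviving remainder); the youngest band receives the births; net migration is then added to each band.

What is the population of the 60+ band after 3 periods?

4059

(Groups numbered youngest = 1 to oldest = 7.)
— Period 1 —
Births: 1030 * 0.404 = 416 ; 2560 * 0.408 = 1044 ; 1730 * 0.285 = 493 — total 1953
Group 2: 1470 * 0.956 = 1405
Group 3: 300 * 0.95 = 285
Group 4: 1030 * 0.939 = 967
Group 5: 2560 * 0.96 = 2458
Group 6: 1730 * 0.938 = 1623
Group 7: 1270 * 0.946 + 1000 * 0.672 = 1201 + 672 = 1873
Net migration: Group 4 − 75 → 892
→ [1953, 1405, 285, 892, 2458, 1623, 1873]
— Period 2 —
Births: 285 * 0.404 = 115 ; 892 * 0.408 = 364 ; 2458 * 0.285 = 701 — total 1180
Group 2: 1953 * 0.956 = 1867
Group 3: 1405 * 0.95 = 1335
Group 4: 285 * 0.939 = 268
Group 5: 892 * 0.96 = 856
Group 6: 2458 * 0.938 = 2306
Group 7: 1623 * 0.946 + 1873 * 0.672 = 1535 + 1259 = 2794
Net migration: Group 4 − 75 → 193
→ [1180, 1867, 1335, 193, 856, 2306, 2794]
— Period 3 —
Births: 1335 * 0.404 = 539 ; 193 * 0.408 = 79 ; 856 * 0.285 = 244 — total 862
Group 2: 1180 * 0.956 = 1128
Group 3: 1867 * 0.95 = 1774
Group 4: 1335 * 0.939 = 1254
Group 5: 193 * 0.96 = 185
Group 6: 856 * 0.938 = 803
Group 7: 2306 * 0.946 + 2794 * 0.672 = 2181 + 1878 = 4059
Net migration: Group 4 − 75 → 1179
→ [862, 1128, 1774, 1179, 185, 803, 4059]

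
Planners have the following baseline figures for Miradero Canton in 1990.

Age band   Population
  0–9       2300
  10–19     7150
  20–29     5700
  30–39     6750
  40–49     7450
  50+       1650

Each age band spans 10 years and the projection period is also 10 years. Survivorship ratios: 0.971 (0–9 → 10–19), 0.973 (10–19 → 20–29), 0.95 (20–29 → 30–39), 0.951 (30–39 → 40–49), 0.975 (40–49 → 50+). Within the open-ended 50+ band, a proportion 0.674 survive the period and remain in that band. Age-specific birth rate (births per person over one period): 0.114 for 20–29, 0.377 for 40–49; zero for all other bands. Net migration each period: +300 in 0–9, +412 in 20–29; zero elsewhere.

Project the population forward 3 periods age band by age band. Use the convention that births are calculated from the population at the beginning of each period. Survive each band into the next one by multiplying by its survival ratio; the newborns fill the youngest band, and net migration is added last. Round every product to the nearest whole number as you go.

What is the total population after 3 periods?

Call the groups 1 to 6, youngest first.
After projecting period 1:
Births: 5700 * 0.114 = 650  |  7450 * 0.377 = 2809 → total 3459
Group 2: 2300 * 0.971 = 2233
Group 3: 7150 * 0.973 = 6957
Group 4: 5700 * 0.95 = 5415
Group 5: 6750 * 0.951 = 6419
Group 6: 7450 * 0.975 + 1650 * 0.674 = 7264 + 1112 = 8376
Net migration: Group 1 + 300 → 3759; Group 3 + 412 → 7369
End of period: [3759, 2233, 7369, 5415, 6419, 8376]
After projecting period 2:
Births: 7369 * 0.114 = 840  |  6419 * 0.377 = 2420 → total 3260
Group 2: 3759 * 0.971 = 3650
Group 3: 2233 * 0.973 = 2173
Group 4: 7369 * 0.95 = 7001
Group 5: 5415 * 0.951 = 5150
Group 6: 6419 * 0.975 + 8376 * 0.674 = 6259 + 5645 = 11904
Net migration: Group 1 + 300 → 3560; Group 3 + 412 → 2585
End of period: [3560, 3650, 2585, 7001, 5150, 11904]
After projecting period 3:
Births: 2585 * 0.114 = 295  |  5150 * 0.377 = 1942 → total 2237
Group 2: 3560 * 0.971 = 3457
Group 3: 3650 * 0.973 = 3551
Group 4: 2585 * 0.95 = 2456
Group 5: 7001 * 0.951 = 6658
Group 6: 5150 * 0.975 + 11904 * 0.674 = 5021 + 8023 = 13044
Net migration: Group 1 + 300 → 2537; Group 3 + 412 → 3963
End of period: [2537, 3457, 3963, 2456, 6658, 13044]
Total after period 3: 2537 + 3457 + 3963 + 2456 + 6658 + 13044 = 32115

32115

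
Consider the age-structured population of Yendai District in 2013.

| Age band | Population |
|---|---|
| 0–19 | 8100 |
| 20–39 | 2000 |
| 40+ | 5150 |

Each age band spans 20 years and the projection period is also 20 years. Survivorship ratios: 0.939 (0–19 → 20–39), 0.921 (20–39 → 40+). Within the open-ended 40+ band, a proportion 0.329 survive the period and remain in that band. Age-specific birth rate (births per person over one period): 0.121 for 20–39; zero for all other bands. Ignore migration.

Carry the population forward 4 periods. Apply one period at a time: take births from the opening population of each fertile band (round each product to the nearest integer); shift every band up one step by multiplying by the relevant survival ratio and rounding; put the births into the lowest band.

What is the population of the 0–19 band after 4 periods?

105

Let group 1 be 0–19 through group 3 = 40+.
— Period 1 —
Births: 2000 * 0.121 = 242
Group 2: 8100 * 0.939 = 7606
Group 3: 2000 * 0.921 + 5150 * 0.329 = 1842 + 1694 = 3536
→ [242, 7606, 3536]
— Period 2 —
Births: 7606 * 0.121 = 920
Group 2: 242 * 0.939 = 227
Group 3: 7606 * 0.921 + 3536 * 0.329 = 7005 + 1163 = 8168
→ [920, 227, 8168]
— Period 3 —
Births: 227 * 0.121 = 27
Group 2: 920 * 0.939 = 864
Group 3: 227 * 0.921 + 8168 * 0.329 = 209 + 2687 = 2896
→ [27, 864, 2896]
— Period 4 —
Births: 864 * 0.121 = 105
Group 2: 27 * 0.939 = 25
Group 3: 864 * 0.921 + 2896 * 0.329 = 796 + 953 = 1749
→ [105, 25, 1749]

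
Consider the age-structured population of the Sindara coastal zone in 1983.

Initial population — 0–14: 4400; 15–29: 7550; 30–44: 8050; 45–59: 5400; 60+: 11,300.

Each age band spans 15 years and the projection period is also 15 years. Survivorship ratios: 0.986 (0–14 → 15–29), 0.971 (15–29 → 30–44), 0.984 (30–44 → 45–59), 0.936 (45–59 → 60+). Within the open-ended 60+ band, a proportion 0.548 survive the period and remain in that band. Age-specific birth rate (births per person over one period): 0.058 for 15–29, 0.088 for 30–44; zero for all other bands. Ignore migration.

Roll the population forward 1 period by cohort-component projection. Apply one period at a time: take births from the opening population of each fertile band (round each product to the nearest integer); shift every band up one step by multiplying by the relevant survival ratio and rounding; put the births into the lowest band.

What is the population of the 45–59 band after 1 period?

— Period 1 —
Births: 7550 * 0.058 = 438  |  8050 * 0.088 = 708 → 1146
15–29: 4400 * 0.986 = 4338
30–44: 7550 * 0.971 = 7331
45–59: 8050 * 0.984 = 7921
60+: 5400 * 0.936 + 11300 * 0.548 = 5054 + 6192 = 11246
→ [1146, 4338, 7331, 7921, 11246]

7921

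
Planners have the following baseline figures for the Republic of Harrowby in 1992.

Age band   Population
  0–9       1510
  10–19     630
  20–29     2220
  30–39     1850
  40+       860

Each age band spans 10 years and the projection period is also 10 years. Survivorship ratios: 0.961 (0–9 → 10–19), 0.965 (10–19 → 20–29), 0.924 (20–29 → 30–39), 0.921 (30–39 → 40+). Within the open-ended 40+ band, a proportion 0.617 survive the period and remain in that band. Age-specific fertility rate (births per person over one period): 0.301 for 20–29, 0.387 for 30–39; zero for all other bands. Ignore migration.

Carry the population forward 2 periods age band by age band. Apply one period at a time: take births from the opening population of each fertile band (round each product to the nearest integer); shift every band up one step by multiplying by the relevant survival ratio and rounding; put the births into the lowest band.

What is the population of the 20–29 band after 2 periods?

Numbering the bands 1..5 from youngest to oldest:
Period 1.
Births: 2220 × 0.301 = 668, 1850 × 0.387 = 716 ⇒ total 1384
Band 2: 1510 × 0.961 = 1451
Band 3: 630 × 0.965 = 608
Band 4: 2220 × 0.924 = 2051
Band 5: 1850 × 0.921 + 860 × 0.617 = 1704 + 531 = 2235
Population now: 0–9=1384, 10–19=1451, 20–29=608, 30–39=2051, 40+=2235
Period 2.
Births: 608 × 0.301 = 183, 2051 × 0.387 = 794 ⇒ total 977
Band 2: 1384 × 0.961 = 1330
Band 3: 1451 × 0.965 = 1400
Band 4: 608 × 0.924 = 562
Band 5: 2051 × 0.921 + 2235 × 0.617 = 1889 + 1379 = 3268
Population now: 0–9=977, 10–19=1330, 20–29=1400, 30–39=562, 40+=3268

1400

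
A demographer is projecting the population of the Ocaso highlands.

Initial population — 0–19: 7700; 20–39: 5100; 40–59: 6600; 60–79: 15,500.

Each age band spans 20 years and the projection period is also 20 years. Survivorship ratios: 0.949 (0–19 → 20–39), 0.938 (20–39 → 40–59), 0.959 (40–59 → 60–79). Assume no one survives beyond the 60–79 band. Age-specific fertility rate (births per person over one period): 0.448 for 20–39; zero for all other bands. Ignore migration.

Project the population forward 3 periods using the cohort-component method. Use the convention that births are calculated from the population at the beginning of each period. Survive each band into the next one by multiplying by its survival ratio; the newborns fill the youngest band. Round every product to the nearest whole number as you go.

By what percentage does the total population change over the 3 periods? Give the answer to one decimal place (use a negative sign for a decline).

[period 1]
Births: 5100 × 0.448 = 2285
20–39: 7700 × 0.949 = 7307
40–59: 5100 × 0.938 = 4784
60–79: 6600 × 0.959 = 6329
Giving 2285 / 7307 / 4784 / 6329.
[period 2]
Births: 7307 × 0.448 = 3274
20–39: 2285 × 0.949 = 2168
40–59: 7307 × 0.938 = 6854
60–79: 4784 × 0.959 = 4588
Giving 3274 / 2168 / 6854 / 4588.
[period 3]
Births: 2168 × 0.448 = 971
20–39: 3274 × 0.949 = 3107
40–59: 2168 × 0.938 = 2034
60–79: 6854 × 0.959 = 6573
Giving 971 / 3107 / 2034 / 6573.
Total: 34900 → 12685; change = -22215; percentage change = -63.7%

-63.7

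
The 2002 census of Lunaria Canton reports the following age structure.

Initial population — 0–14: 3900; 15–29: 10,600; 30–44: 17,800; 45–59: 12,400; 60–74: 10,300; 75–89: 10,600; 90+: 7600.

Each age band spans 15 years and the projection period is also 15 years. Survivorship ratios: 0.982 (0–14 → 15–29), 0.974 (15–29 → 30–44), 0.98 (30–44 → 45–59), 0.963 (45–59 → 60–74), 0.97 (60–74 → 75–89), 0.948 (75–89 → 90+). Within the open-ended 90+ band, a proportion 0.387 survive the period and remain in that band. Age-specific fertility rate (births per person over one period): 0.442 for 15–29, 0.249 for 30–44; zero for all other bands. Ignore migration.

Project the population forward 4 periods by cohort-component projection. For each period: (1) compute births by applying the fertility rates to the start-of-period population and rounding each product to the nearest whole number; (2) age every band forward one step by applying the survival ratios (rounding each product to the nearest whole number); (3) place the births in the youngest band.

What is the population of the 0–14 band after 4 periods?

Period 1:
Births: 10600 × 0.442 = 4685 ; 17800 × 0.249 = 4432 → 9117
15–29: 3900 × 0.982 = 3830
30–44: 10600 × 0.974 = 10324
45–59: 17800 × 0.98 = 17444
60–74: 12400 × 0.963 = 11941
75–89: 10300 × 0.97 = 9991
90+: 10600 × 0.948 + 7600 × 0.387 = 10049 + 2941 = 12990
End of period: [9117, 3830, 10324, 17444, 11941, 9991, 12990]
Period 2:
Births: 3830 × 0.442 = 1693 ; 10324 × 0.249 = 2571 → 4264
15–29: 9117 × 0.982 = 8953
30–44: 3830 × 0.974 = 3730
45–59: 10324 × 0.98 = 10118
60–74: 17444 × 0.963 = 16799
75–89: 11941 × 0.97 = 11583
90+: 9991 × 0.948 + 12990 × 0.387 = 9471 + 5027 = 14498
End of period: [4264, 8953, 3730, 10118, 16799, 11583, 14498]
Period 3:
Births: 8953 × 0.442 = 3957 ; 3730 × 0.249 = 929 → 4886
15–29: 4264 × 0.982 = 4187
30–44: 8953 × 0.974 = 8720
45–59: 3730 × 0.98 = 3655
60–74: 10118 × 0.963 = 9744
75–89: 16799 × 0.97 = 16295
90+: 11583 × 0.948 + 14498 × 0.387 = 10981 + 5611 = 16592
End of period: [4886, 4187, 8720, 3655, 9744, 16295, 16592]
Period 4:
Births: 4187 × 0.442 = 1851 ; 8720 × 0.249 = 2171 → 4022
15–29: 4886 × 0.982 = 4798
30–44: 4187 × 0.974 = 4078
45–59: 8720 × 0.98 = 8546
60–74: 3655 × 0.963 = 3520
75–89: 9744 × 0.97 = 9452
90+: 16295 × 0.948 + 16592 × 0.387 = 15448 + 6421 = 21869
End of period: [4022, 4798, 4078, 8546, 3520, 9452, 21869]

4022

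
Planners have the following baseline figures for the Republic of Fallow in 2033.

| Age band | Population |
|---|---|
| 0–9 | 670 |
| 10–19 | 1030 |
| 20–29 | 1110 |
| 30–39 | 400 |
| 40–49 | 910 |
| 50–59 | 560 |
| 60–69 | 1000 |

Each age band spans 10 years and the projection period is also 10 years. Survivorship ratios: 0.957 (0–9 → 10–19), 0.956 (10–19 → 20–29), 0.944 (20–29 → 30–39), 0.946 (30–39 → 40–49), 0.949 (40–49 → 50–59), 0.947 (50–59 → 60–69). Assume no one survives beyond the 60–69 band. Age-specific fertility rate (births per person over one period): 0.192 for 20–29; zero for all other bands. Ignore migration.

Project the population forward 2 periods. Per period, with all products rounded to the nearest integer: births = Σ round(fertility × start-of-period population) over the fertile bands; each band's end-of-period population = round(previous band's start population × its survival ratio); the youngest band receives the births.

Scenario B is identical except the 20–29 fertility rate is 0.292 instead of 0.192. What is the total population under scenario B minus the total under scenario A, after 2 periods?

Period 1.
Births: 1110 × 0.192 = 213
10–19: 670 × 0.957 = 641
20–29: 1030 × 0.956 = 985
30–39: 1110 × 0.944 = 1048
40–49: 400 × 0.946 = 378
50–59: 910 × 0.949 = 864
60–69: 560 × 0.947 = 530
Giving 213 / 641 / 985 / 1048 / 378 / 864 / 530.
Period 2.
Births: 985 × 0.192 = 189
10–19: 213 × 0.957 = 204
20–29: 641 × 0.956 = 613
30–39: 985 × 0.944 = 930
40–49: 1048 × 0.946 = 991
50–59: 378 × 0.949 = 359
60–69: 864 × 0.947 = 818
Giving 189 / 204 / 613 / 930 / 991 / 359 / 818.
Scenario A total after 2 periods: 4104
Scenario B projection —
Period 1.
Births: 1110 × 0.292 = 324
10–19: 670 × 0.957 = 641
20–29: 1030 × 0.956 = 985
30–39: 1110 × 0.944 = 1048
40–49: 400 × 0.946 = 378
50–59: 910 × 0.949 = 864
60–69: 560 × 0.947 = 530
Giving 324 / 641 / 985 / 1048 / 378 / 864 / 530.
Period 2.
Births: 985 × 0.292 = 288
10–19: 324 × 0.957 = 310
20–29: 641 × 0.956 = 613
30–39: 985 × 0.944 = 930
40–49: 1048 × 0.946 = 991
50–59: 378 × 0.949 = 359
60–69: 864 × 0.947 = 818
Giving 288 / 310 / 613 / 930 / 991 / 359 / 818.
Scenario B total after 2 periods: 4309
Difference B − A = 4309 − 4104 = 205

205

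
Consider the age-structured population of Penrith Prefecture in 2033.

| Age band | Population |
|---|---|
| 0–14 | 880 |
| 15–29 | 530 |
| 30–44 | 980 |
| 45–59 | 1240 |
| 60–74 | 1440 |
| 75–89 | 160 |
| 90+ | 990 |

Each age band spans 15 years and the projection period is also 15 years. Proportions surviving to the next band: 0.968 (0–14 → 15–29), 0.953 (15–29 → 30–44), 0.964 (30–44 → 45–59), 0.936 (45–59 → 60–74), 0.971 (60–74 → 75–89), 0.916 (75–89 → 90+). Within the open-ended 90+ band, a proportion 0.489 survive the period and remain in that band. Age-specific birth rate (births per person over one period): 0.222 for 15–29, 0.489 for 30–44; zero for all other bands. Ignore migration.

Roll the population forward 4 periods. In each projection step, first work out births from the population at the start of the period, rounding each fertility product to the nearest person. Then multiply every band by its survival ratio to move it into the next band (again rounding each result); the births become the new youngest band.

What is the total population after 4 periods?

4652

Period 1:
Births: 530 * 0.222 = 118 ; 980 * 0.489 = 479 — total 597
15–29: 880 * 0.968 = 852
30–44: 530 * 0.953 = 505
45–59: 980 * 0.964 = 945
60–74: 1240 * 0.936 = 1161
75–89: 1440 * 0.971 = 1398
90+: 160 * 0.916 + 990 * 0.489 = 147 + 484 = 631
Giving 597 / 852 / 505 / 945 / 1161 / 1398 / 631.
Period 2:
Births: 852 * 0.222 = 189 ; 505 * 0.489 = 247 — total 436
15–29: 597 * 0.968 = 578
30–44: 852 * 0.953 = 812
45–59: 505 * 0.964 = 487
60–74: 945 * 0.936 = 885
75–89: 1161 * 0.971 = 1127
90+: 1398 * 0.916 + 631 * 0.489 = 1281 + 309 = 1590
Giving 436 / 578 / 812 / 487 / 885 / 1127 / 1590.
Period 3:
Births: 578 * 0.222 = 128 ; 812 * 0.489 = 397 — total 525
15–29: 436 * 0.968 = 422
30–44: 578 * 0.953 = 551
45–59: 812 * 0.964 = 783
60–74: 487 * 0.936 = 456
75–89: 885 * 0.971 = 859
90+: 1127 * 0.916 + 1590 * 0.489 = 1032 + 778 = 1810
Giving 525 / 422 / 551 / 783 / 456 / 859 / 1810.
Period 4:
Births: 422 * 0.222 = 94 ; 551 * 0.489 = 269 — total 363
15–29: 525 * 0.968 = 508
30–44: 422 * 0.953 = 402
45–59: 551 * 0.964 = 531
60–74: 783 * 0.936 = 733
75–89: 456 * 0.971 = 443
90+: 859 * 0.916 + 1810 * 0.489 = 787 + 885 = 1672
Giving 363 / 508 / 402 / 531 / 733 / 443 / 1672.
Total after period 4: 363 + 508 + 402 + 531 + 733 + 443 + 1672 = 4652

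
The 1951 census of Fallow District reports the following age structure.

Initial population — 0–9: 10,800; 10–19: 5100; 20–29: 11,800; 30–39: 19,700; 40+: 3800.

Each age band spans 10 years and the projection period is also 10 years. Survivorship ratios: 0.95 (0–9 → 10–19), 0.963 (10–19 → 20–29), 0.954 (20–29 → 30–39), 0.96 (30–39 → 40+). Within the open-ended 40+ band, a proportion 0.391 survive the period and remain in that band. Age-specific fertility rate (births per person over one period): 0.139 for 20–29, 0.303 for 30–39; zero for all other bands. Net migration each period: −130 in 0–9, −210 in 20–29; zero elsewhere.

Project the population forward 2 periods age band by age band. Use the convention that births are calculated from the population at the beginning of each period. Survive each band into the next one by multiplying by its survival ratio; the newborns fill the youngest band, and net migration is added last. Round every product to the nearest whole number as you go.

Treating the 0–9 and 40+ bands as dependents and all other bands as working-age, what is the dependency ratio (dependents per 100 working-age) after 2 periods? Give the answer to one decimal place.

(Groups numbered youngest = 1 to oldest = 5.)
Period 1:
Births: 11800 × 0.139 = 1640  |  19700 × 0.303 = 5969 → 7609
Group 2: 10800 × 0.95 = 10260
Group 3: 5100 × 0.963 = 4911
Group 4: 11800 × 0.954 = 11257
Group 5: 19700 × 0.96 + 3800 × 0.391 = 18912 + 1486 = 20398
Net migration: Group 1 − 130 → 7479; Group 3 − 210 → 4701
End of period: [7479, 10260, 4701, 11257, 20398]
Period 2:
Births: 4701 × 0.139 = 653  |  11257 × 0.303 = 3411 → 4064
Group 2: 7479 × 0.95 = 7105
Group 3: 10260 × 0.963 = 9880
Group 4: 4701 × 0.954 = 4485
Group 5: 11257 × 0.96 + 20398 × 0.391 = 10807 + 7976 = 18783
Net migration: Group 1 − 130 → 3934; Group 3 − 210 → 9670
End of period: [3934, 7105, 9670, 4485, 18783]
Dependents (band 0–9 + band 40+) = 3934 + 18783 = 22717; working-age = 21260; ratio = 22717/21260 × 100 = 106.9

106.9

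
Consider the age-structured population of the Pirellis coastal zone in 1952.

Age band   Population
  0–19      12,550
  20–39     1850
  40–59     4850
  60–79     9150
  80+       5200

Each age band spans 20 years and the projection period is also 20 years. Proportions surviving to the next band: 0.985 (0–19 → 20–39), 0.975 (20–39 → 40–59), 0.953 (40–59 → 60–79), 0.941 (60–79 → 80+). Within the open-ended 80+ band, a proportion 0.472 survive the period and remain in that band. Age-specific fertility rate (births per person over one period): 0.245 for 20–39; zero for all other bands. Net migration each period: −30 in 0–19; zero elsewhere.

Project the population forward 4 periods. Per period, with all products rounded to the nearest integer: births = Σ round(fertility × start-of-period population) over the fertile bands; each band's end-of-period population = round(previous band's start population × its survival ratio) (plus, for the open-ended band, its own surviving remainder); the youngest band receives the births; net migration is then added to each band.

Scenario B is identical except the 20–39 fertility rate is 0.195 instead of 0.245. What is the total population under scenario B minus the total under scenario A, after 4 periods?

Period 1:
Births: 1850 × 0.245 = 453
20–39: 12550 × 0.985 = 12362
40–59: 1850 × 0.975 = 1804
60–79: 4850 × 0.953 = 4622
80+: 9150 × 0.941 + 5200 × 0.472 = 8610 + 2454 = 11064
Net migration: 0–19 − 30 → 423
Population now: 0–19=423, 20–39=12362, 40–59=1804, 60–79=4622, 80+=11064
Period 2:
Births: 12362 × 0.245 = 3029
20–39: 423 × 0.985 = 417
40–59: 12362 × 0.975 = 12053
60–79: 1804 × 0.953 = 1719
80+: 4622 × 0.941 + 11064 × 0.472 = 4349 + 5222 = 9571
Net migration: 0–19 − 30 → 2999
Population now: 0–19=2999, 20–39=417, 40–59=12053, 60–79=1719, 80+=9571
Period 3:
Births: 417 × 0.245 = 102
20–39: 2999 × 0.985 = 2954
40–59: 417 × 0.975 = 407
60–79: 12053 × 0.953 = 11487
80+: 1719 × 0.941 + 9571 × 0.472 = 1618 + 4518 = 6136
Net migration: 0–19 − 30 → 72
Population now: 0–19=72, 20–39=2954, 40–59=407, 60–79=11487, 80+=6136
Period 4:
Births: 2954 × 0.245 = 724
20–39: 72 × 0.985 = 71
40–59: 2954 × 0.975 = 2880
60–79: 407 × 0.953 = 388
80+: 11487 × 0.941 + 6136 × 0.472 = 10809 + 2896 = 13705
Net migration: 0–19 − 30 → 694
Population now: 0–19=694, 20–39=71, 40–59=2880, 60–79=388, 80+=13705
Scenario A total after 4 periods: 17738
Scenario B projection —
Period 1:
Births: 1850 × 0.195 = 361
20–39: 12550 × 0.985 = 12362
40–59: 1850 × 0.975 = 1804
60–79: 4850 × 0.953 = 4622
80+: 9150 × 0.941 + 5200 × 0.472 = 8610 + 2454 = 11064
Net migration: 0–19 − 30 → 331
Population now: 0–19=331, 20–39=12362, 40–59=1804, 60–79=4622, 80+=11064
Period 2:
Births: 12362 × 0.195 = 2411
20–39: 331 × 0.985 = 326
40–59: 12362 × 0.975 = 12053
60–79: 1804 × 0.953 = 1719
80+: 4622 × 0.941 + 11064 × 0.472 = 4349 + 5222 = 9571
Net migration: 0–19 − 30 → 2381
Population now: 0–19=2381, 20–39=326, 40–59=12053, 60–79=1719, 80+=9571
Period 3:
Births: 326 × 0.195 = 64
20–39: 2381 × 0.985 = 2345
40–59: 326 × 0.975 = 318
60–79: 12053 × 0.953 = 11487
80+: 1719 × 0.941 + 9571 × 0.472 = 1618 + 4518 = 6136
Net migration: 0–19 − 30 → 34
Population now: 0–19=34, 20–39=2345, 40–59=318, 60–79=11487, 80+=6136
Period 4:
Births: 2345 × 0.195 = 457
20–39: 34 × 0.985 = 33
40–59: 2345 × 0.975 = 2286
60–79: 318 × 0.953 = 303
80+: 11487 × 0.941 + 6136 × 0.472 = 10809 + 2896 = 13705
Net migration: 0–19 − 30 → 427
Population now: 0–19=427, 20–39=33, 40–59=2286, 60–79=303, 80+=13705
Scenario B total after 4 periods: 16754
Difference B − A = 16754 − 17738 = -984

-984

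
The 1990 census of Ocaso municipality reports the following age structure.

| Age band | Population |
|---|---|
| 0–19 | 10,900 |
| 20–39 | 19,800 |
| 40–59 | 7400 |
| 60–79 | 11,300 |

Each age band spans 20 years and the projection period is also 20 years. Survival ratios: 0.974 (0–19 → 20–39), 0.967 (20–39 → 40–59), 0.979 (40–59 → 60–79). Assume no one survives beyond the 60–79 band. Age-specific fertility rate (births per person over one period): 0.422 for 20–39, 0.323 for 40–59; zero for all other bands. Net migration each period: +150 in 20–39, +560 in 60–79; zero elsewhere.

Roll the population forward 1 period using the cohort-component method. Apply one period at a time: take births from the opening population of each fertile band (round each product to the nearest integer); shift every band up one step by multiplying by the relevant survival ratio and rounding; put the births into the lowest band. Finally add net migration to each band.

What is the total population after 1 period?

48465

Period 1:
Births: 19800 × 0.422 = 8356  |  7400 × 0.323 = 2390 — total 10746
20–39: 10900 × 0.974 = 10617
40–59: 19800 × 0.967 = 19147
60–79: 7400 × 0.979 = 7245
Net migration: 20–39 + 150 → 10767; 60–79 + 560 → 7805
→ [10746, 10767, 19147, 7805]
Total after period 1: 10746 + 10767 + 19147 + 7805 = 48465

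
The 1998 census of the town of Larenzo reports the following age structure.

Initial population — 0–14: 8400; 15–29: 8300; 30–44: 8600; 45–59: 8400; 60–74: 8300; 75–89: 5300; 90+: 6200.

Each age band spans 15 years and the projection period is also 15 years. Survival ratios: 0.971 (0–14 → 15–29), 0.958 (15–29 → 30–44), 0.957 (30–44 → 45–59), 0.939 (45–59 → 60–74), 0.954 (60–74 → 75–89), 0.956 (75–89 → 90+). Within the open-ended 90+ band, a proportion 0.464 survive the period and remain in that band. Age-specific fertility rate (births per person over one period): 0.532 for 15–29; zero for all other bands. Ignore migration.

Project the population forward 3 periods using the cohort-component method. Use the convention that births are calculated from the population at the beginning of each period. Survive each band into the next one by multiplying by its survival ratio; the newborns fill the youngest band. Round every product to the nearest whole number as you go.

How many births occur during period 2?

Call the bands 1 to 7, youngest first.
Period 1:
Births: 8300 * 0.532 = 4416
Band 2: 8400 * 0.971 = 8156
Band 3: 8300 * 0.958 = 7951
Band 4: 8600 * 0.957 = 8230
Band 5: 8400 * 0.939 = 7888
Band 6: 8300 * 0.954 = 7918
Band 7: 5300 * 0.956 + 6200 * 0.464 = 5067 + 2877 = 7944
Giving 4416 / 8156 / 7951 / 8230 / 7888 / 7918 / 7944.
Period 2:
Births: 8156 * 0.532 = 4339
Band 2: 4416 * 0.971 = 4288
Band 3: 8156 * 0.958 = 7813
Band 4: 7951 * 0.957 = 7609
Band 5: 8230 * 0.939 = 7728
Band 6: 7888 * 0.954 = 7525
Band 7: 7918 * 0.956 + 7944 * 0.464 = 7570 + 3686 = 11256
Giving 4339 / 4288 / 7813 / 7609 / 7728 / 7525 / 11256.

4339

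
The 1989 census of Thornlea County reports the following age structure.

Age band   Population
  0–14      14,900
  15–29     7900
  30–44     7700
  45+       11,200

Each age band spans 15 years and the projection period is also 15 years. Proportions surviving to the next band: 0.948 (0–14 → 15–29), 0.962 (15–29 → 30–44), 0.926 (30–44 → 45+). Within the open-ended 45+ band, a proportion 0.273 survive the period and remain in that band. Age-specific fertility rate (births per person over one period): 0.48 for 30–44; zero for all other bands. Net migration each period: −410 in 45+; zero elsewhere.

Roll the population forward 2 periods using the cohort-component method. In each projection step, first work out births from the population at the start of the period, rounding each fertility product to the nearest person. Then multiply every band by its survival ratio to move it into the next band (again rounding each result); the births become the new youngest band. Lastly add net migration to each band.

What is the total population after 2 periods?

30037

Period 1:
Births: 7700 × 0.48 = 3696
15–29: 14900 × 0.948 = 14125
30–44: 7900 × 0.962 = 7600
45+: 7700 × 0.926 + 11200 × 0.273 = 7130 + 3058 = 10188
Net migration: 45+ − 410 → 9778
Population now: 0–14=3696, 15–29=14125, 30–44=7600, 45+=9778
Period 2:
Births: 7600 × 0.48 = 3648
15–29: 3696 × 0.948 = 3504
30–44: 14125 × 0.962 = 13588
45+: 7600 × 0.926 + 9778 × 0.273 = 7038 + 2669 = 9707
Net migration: 45+ − 410 → 9297
Population now: 0–14=3648, 15–29=3504, 30–44=13588, 45+=9297
Total after period 2: 3648 + 3504 + 13588 + 9297 = 30037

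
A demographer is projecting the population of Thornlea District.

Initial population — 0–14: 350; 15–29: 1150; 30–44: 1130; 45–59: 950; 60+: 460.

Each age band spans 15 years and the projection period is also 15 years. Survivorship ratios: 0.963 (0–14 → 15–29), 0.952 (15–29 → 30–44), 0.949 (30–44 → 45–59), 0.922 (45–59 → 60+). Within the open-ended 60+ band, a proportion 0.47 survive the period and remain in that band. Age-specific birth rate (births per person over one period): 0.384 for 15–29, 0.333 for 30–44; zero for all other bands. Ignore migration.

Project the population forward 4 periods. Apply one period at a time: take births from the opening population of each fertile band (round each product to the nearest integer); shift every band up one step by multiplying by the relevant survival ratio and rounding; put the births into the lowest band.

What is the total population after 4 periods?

3056

Let band 1 be 0–14 through band 5 = 60+.
After projecting period 1:
Births: 1150 × 0.384 = 442 ; 1130 × 0.333 = 376 ⇒ total 818
Band 2: 350 × 0.963 = 337
Band 3: 1150 × 0.952 = 1095
Band 4: 1130 × 0.949 = 1072
Band 5: 950 × 0.922 + 460 × 0.47 = 876 + 216 = 1092
Giving 818 / 337 / 1095 / 1072 / 1092.
After projecting period 2:
Births: 337 × 0.384 = 129 ; 1095 × 0.333 = 365 ⇒ total 494
Band 2: 818 × 0.963 = 788
Band 3: 337 × 0.952 = 321
Band 4: 1095 × 0.949 = 1039
Band 5: 1072 × 0.922 + 1092 × 0.47 = 988 + 513 = 1501
Giving 494 / 788 / 321 / 1039 / 1501.
After projecting period 3:
Births: 788 × 0.384 = 303 ; 321 × 0.333 = 107 ⇒ total 410
Band 2: 494 × 0.963 = 476
Band 3: 788 × 0.952 = 750
Band 4: 321 × 0.949 = 305
Band 5: 1039 × 0.922 + 1501 × 0.47 = 958 + 705 = 1663
Giving 410 / 476 / 750 / 305 / 1663.
After projecting period 4:
Births: 476 × 0.384 = 183 ; 750 × 0.333 = 250 ⇒ total 433
Band 2: 410 × 0.963 = 395
Band 3: 476 × 0.952 = 453
Band 4: 750 × 0.949 = 712
Band 5: 305 × 0.922 + 1663 × 0.47 = 281 + 782 = 1063
Giving 433 / 395 / 453 / 712 / 1063.
Total after period 4: 433 + 395 + 453 + 712 + 1063 = 3056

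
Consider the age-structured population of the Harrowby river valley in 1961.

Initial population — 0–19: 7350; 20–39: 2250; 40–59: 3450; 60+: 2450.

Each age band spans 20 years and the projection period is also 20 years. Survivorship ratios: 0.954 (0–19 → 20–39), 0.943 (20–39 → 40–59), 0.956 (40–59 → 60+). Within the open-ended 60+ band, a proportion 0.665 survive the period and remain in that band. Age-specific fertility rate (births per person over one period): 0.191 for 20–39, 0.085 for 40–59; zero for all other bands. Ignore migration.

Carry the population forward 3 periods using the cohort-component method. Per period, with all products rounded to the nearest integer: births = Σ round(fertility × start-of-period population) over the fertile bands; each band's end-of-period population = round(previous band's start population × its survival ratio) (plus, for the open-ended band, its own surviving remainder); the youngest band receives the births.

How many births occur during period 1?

723

— Period 1 —
Births: 2250 × 0.191 = 430 ; 3450 × 0.085 = 293 ⇒ total 723
20–39: 7350 × 0.954 = 7012
40–59: 2250 × 0.943 = 2122
60+: 3450 × 0.956 + 2450 × 0.665 = 3298 + 1629 = 4927
→ [723, 7012, 2122, 4927]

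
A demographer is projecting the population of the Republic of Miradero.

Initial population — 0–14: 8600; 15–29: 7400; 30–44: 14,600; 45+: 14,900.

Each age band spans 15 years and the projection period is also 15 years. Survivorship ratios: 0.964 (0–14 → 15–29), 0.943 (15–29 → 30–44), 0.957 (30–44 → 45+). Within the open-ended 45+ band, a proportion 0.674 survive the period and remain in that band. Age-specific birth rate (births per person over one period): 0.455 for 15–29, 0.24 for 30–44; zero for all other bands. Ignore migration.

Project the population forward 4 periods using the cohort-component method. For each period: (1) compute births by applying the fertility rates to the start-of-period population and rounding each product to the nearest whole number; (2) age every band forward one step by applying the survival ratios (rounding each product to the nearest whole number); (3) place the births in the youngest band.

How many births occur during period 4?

Numbering the bands 1..4 from youngest to oldest:
[period 1]
Births: 7400 × 0.455 = 3367 ; 14600 × 0.24 = 3504 — total 6871
Band 2: 8600 × 0.964 = 8290
Band 3: 7400 × 0.943 = 6978
Band 4: 14600 × 0.957 + 14900 × 0.674 = 13972 + 10043 = 24015
Population now: 0–14=6871, 15–29=8290, 30–44=6978, 45+=24015
[period 2]
Births: 8290 × 0.455 = 3772 ; 6978 × 0.24 = 1675 — total 5447
Band 2: 6871 × 0.964 = 6624
Band 3: 8290 × 0.943 = 7817
Band 4: 6978 × 0.957 + 24015 × 0.674 = 6678 + 16186 = 22864
Population now: 0–14=5447, 15–29=6624, 30–44=7817, 45+=22864
[period 3]
Births: 6624 × 0.455 = 3014 ; 7817 × 0.24 = 1876 — total 4890
Band 2: 5447 × 0.964 = 5251
Band 3: 6624 × 0.943 = 6246
Band 4: 7817 × 0.957 + 22864 × 0.674 = 7481 + 15410 = 22891
Population now: 0–14=4890, 15–29=5251, 30–44=6246, 45+=22891
[period 4]
Births: 5251 × 0.455 = 2389 ; 6246 × 0.24 = 1499 — total 3888
Band 2: 4890 × 0.964 = 4714
Band 3: 5251 × 0.943 = 4952
Band 4: 6246 × 0.957 + 22891 × 0.674 = 5977 + 15429 = 21406
Population now: 0–14=3888, 15–29=4714, 30–44=4952, 45+=21406

3888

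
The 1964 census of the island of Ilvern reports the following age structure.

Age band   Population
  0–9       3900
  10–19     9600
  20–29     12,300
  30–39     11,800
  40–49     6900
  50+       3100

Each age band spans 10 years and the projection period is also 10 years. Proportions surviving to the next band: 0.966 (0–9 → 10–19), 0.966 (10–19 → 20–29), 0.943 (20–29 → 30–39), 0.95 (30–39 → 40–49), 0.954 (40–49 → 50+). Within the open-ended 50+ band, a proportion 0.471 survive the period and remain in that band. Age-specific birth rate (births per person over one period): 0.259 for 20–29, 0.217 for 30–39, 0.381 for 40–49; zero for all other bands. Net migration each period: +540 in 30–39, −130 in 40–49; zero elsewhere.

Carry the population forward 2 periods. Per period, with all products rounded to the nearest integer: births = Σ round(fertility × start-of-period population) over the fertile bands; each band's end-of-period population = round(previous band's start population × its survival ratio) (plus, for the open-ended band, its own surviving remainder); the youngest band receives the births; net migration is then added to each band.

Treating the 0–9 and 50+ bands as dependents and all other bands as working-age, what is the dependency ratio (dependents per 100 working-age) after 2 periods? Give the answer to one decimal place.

After projecting period 1:
Births: 12300 * 0.259 = 3186  |  11800 * 0.217 = 2561  |  6900 * 0.381 = 2629 → 8376
10–19: 3900 * 0.966 = 3767
20–29: 9600 * 0.966 = 9274
30–39: 12300 * 0.943 = 11599
40–49: 11800 * 0.95 = 11210
50+: 6900 * 0.954 + 3100 * 0.471 = 6583 + 1460 = 8043
Net migration: 30–39 + 540 → 12139; 40–49 − 130 → 11080
Population now: 0–9=8376, 10–19=3767, 20–29=9274, 30–39=12139, 40–49=11080, 50+=8043
After projecting period 2:
Births: 9274 * 0.259 = 2402  |  12139 * 0.217 = 2634  |  11080 * 0.381 = 4221 → 9257
10–19: 8376 * 0.966 = 8091
20–29: 3767 * 0.966 = 3639
30–39: 9274 * 0.943 = 8745
40–49: 12139 * 0.95 = 11532
50+: 11080 * 0.954 + 8043 * 0.471 = 10570 + 3788 = 14358
Net migration: 30–39 + 540 → 9285; 40–49 − 130 → 11402
Population now: 0–9=9257, 10–19=8091, 20–29=3639, 30–39=9285, 40–49=11402, 50+=14358
Dependents (band 0–9 + band 50+) = 9257 + 14358 = 23615; working-age = 32417; ratio = 23615/32417 × 100 = 72.8

72.8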